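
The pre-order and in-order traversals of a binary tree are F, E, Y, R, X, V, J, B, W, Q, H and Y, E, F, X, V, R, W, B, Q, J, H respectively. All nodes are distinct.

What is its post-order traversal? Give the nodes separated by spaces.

Y E V X W Q B H J R F

The first element of pre-order is the root; it splits in-order into left and right subtrees.
Root F: left subtree has 2 nodes {Y, E}, right has 8 {X, V, R, W, B, Q, J, H}.
  Root E: left subtree has 1 node {Y}, right has 0 { }.
  Root R: left subtree has 2 nodes {X, V}, right has 5 {W, B, Q, J, H}.
    Root X: left subtree has 0 nodes { }, right has 1 {V}.
    Root J: left subtree has 3 nodes {W, B, Q}, right has 1 {H}.
      Root B: left subtree has 1 node {W}, right has 1 {Q}.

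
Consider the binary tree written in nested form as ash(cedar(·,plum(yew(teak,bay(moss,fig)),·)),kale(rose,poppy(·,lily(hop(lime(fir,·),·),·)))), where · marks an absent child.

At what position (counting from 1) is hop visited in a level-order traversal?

Level-order visits nodes level by level from the root, left to right within each level.
Level 0: ash
Level 1: cedar, kale
Level 2: plum, rose, poppy
Level 3: yew, lily
Level 4: teak, bay, hop
Level 5: moss, fig, lime
Level 6: fir
Full level-order sequence: ash, cedar, kale, plum, rose, poppy, yew, lily, teak, bay, hop, moss, fig, lime, fir.

11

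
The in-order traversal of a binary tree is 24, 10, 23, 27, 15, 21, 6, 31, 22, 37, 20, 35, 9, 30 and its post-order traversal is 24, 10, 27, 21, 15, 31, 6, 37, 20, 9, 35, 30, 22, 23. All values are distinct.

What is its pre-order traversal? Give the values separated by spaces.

The last element of post-order is the root; it splits in-order into left and right subtrees.
Root 23: left subtree has 2 nodes {24, 10}, right has 11 {27, 15, 21, 6, 31, 22, 37, 20, 35, 9, 30}.
  Root 10: left subtree has 1 node {24}, right has 0 { }.
  Root 22: left subtree has 5 nodes {27, 15, 21, 6, 31}, right has 5 {37, 20, 35, 9, 30}.
    Root 6: left subtree has 3 nodes {27, 15, 21}, right has 1 {31}.
      Root 15: left subtree has 1 node {27}, right has 1 {21}.
    Root 30: left subtree has 4 nodes {37, 20, 35, 9}, right has 0 { }.
      Root 35: left subtree has 2 nodes {37, 20}, right has 1 {9}.
        Root 20: left subtree has 1 node {37}, right has 0 { }.

23 10 24 22 6 15 27 21 31 30 35 20 37 9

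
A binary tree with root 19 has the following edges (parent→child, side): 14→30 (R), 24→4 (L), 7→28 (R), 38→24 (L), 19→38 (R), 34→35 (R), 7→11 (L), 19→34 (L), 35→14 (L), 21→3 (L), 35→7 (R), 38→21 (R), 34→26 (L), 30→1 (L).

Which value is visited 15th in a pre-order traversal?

3

Pre-order visits the node, then its left subtree, then its right subtree.
Visit 19.
At 19: go left to 34.
  Visit 34.
  At 34: go left to 26.
    26 is a leaf — visit 26.
  At 34: go right to 35.
    Visit 35.
    At 35: go left to 14.
      Visit 14.
      At 14: no left child.
      At 14: go right to 30.
        Visit 30.
        At 30: go left to 1.
          1 is a leaf — visit 1.
        At 30: no right child.
    At 35: go right to 7.
      Visit 7.
      At 7: go left to 11.
        11 is a leaf — visit 11.
      At 7: go right to 28.
        28 is a leaf — visit 28.
At 19: go right to 38.
  Visit 38.
  At 38: go left to 24.
    Visit 24.
    At 24: go left to 4.
      4 is a leaf — visit 4.
    At 24: no right child.
  At 38: go right to 21.
    Visit 21.
    At 21: go left to 3.
      3 is a leaf — visit 3.
    At 21: no right child.
Full pre-order sequence: 19, 34, 26, 35, 14, 30, 1, 7, 11, 28, 38, 24, 4, 21, 3.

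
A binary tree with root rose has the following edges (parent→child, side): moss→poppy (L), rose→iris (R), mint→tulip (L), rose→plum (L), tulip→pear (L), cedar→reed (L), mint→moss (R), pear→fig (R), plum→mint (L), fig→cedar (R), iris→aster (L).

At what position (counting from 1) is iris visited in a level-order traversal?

3

Level-order visits nodes level by level from the root, left to right within each level.
Level 0: rose
Level 1: plum, iris
Level 2: mint, aster
Level 3: tulip, moss
Level 4: pear, poppy
Level 5: fig
Level 6: cedar
Level 7: reed
Full level-order sequence: rose, plum, iris, mint, aster, tulip, moss, pear, poppy, fig, cedar, reed.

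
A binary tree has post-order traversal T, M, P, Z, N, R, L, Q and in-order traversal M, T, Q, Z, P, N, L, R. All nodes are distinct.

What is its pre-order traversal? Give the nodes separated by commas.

The last element of post-order is the root; it splits in-order into left and right subtrees.
Root Q: left subtree has 2 nodes {M, T}, right has 5 {Z, P, N, L, R}.
  Root M: left subtree has 0 nodes { }, right has 1 {T}.
  Root L: left subtree has 3 nodes {Z, P, N}, right has 1 {R}.
    Root N: left subtree has 2 nodes {Z, P}, right has 0 { }.
      Root Z: left subtree has 0 nodes { }, right has 1 {P}.

Q, M, T, L, N, Z, P, R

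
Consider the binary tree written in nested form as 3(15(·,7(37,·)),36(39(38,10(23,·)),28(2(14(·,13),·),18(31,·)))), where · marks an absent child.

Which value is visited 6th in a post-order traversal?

Post-order visits the left subtree, then the right subtree, then the node.
At 3: go left to 15.
  At 15: no left child.
  At 15: go right to 7.
    At 7: go left to 37.
      37 is a leaf — visit 37.
    At 7: no right child.
    Visit 7.
  Visit 15.
At 3: go right to 36.
  At 36: go left to 39.
    At 39: go left to 38.
      38 is a leaf — visit 38.
    At 39: go right to 10.
      At 10: go left to 23.
        23 is a leaf — visit 23.
      At 10: no right child.
      Visit 10.
    Visit 39.
  At 36: go right to 28.
    At 28: go left to 2.
      At 2: go left to 14.
        At 14: no left child.
        At 14: go right to 13.
          13 is a leaf — visit 13.
        Visit 14.
      At 2: no right child.
      Visit 2.
    At 28: go right to 18.
      At 18: go left to 31.
        31 is a leaf — visit 31.
      At 18: no right child.
      Visit 18.
    Visit 28.
  Visit 36.
Visit 3.
Full post-order sequence: 37, 7, 15, 38, 23, 10, 39, 13, 14, 2, 31, 18, 28, 36, 3.

10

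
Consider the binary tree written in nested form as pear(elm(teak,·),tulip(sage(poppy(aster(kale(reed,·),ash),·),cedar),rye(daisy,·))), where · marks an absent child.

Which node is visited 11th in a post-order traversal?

Post-order visits the left subtree, then the right subtree, then the node.
At pear: go left to elm.
  At elm: go left to teak.
    teak is a leaf — visit teak.
  At elm: no right child.
  Visit elm.
At pear: go right to tulip.
  At tulip: go left to sage.
    At sage: go left to poppy.
      At poppy: go left to aster.
        At aster: go left to kale.
          At kale: go left to reed.
            reed is a leaf — visit reed.
          At kale: no right child.
          Visit kale.
        At aster: go right to ash.
          ash is a leaf — visit ash.
        Visit aster.
      At poppy: no right child.
      Visit poppy.
    At sage: go right to cedar.
      cedar is a leaf — visit cedar.
    Visit sage.
  At tulip: go right to rye.
    At rye: go left to daisy.
      daisy is a leaf — visit daisy.
    At rye: no right child.
    Visit rye.
  Visit tulip.
Visit pear.
Full post-order sequence: teak, elm, reed, kale, ash, aster, poppy, cedar, sage, daisy, rye, tulip, pear.

rye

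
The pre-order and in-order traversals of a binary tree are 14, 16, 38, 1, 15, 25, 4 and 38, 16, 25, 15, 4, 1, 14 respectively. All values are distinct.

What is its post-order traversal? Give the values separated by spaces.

38 25 4 15 1 16 14

The first element of pre-order is the root; it splits in-order into left and right subtrees.
Root 14: left subtree has 6 nodes {38, 16, 25, 15, 4, 1}, right has 0 { }.
  Root 16: left subtree has 1 node {38}, right has 4 {25, 15, 4, 1}.
    Root 1: left subtree has 3 nodes {25, 15, 4}, right has 0 { }.
      Root 15: left subtree has 1 node {25}, right has 1 {4}.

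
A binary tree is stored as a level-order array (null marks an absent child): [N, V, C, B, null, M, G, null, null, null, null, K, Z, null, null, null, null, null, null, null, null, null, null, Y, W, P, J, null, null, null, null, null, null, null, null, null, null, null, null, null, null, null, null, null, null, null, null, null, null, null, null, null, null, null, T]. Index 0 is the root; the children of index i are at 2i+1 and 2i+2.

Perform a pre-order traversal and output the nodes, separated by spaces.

N V B C M K Y W Z P J T G

Pre-order visits the node, then its left subtree, then its right subtree.
Visit N.
At N: go left to V.
  Visit V.
  At V: go left to B.
    B is a leaf — visit B.
  At V: no right child.
At N: go right to C.
  Visit C.
  At C: go left to M.
    Visit M.
    At M: go left to K.
      Visit K.
      At K: go left to Y.
        Y is a leaf — visit Y.
      At K: go right to W.
        W is a leaf — visit W.
    At M: go right to Z.
      Visit Z.
      At Z: go left to P.
        P is a leaf — visit P.
      At Z: go right to J.
        Visit J.
        At J: no left child.
        At J: go right to T.
          T is a leaf — visit T.
  At C: go right to G.
    G is a leaf — visit G.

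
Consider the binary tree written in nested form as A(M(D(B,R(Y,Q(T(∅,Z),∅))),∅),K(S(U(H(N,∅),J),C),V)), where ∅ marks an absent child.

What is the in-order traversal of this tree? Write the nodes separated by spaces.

B D Y R T Z Q M A N H U J S C K V

In-order visits the left subtree, then the node, then the right subtree.
At A: go left to M.
  At M: go left to D.
    At D: go left to B.
      B is a leaf — visit B.
    Visit D.
    At D: go right to R.
      At R: go left to Y.
        Y is a leaf — visit Y.
      Visit R.
      At R: go right to Q.
        At Q: go left to T.
          At T: no left child.
          Visit T.
          At T: go right to Z.
            Z is a leaf — visit Z.
        Visit Q.
        At Q: no right child.
  Visit M.
  At M: no right child.
Visit A.
At A: go right to K.
  At K: go left to S.
    At S: go left to U.
      At U: go left to H.
        At H: go left to N.
          N is a leaf — visit N.
        Visit H.
        At H: no right child.
      Visit U.
      At U: go right to J.
        J is a leaf — visit J.
    Visit S.
    At S: go right to C.
      C is a leaf — visit C.
  Visit K.
  At K: go right to V.
    V is a leaf — visit V.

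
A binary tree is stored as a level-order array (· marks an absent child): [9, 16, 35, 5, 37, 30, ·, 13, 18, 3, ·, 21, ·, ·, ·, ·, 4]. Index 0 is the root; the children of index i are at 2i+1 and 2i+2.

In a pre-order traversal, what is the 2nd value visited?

Pre-order visits the node, then its left subtree, then its right subtree.
Visit 9.
At 9: go left to 16.
  Visit 16.
  At 16: go left to 5.
    Visit 5.
    At 5: go left to 13.
      Visit 13.
      At 13: no left child.
      At 13: go right to 4.
        4 is a leaf — visit 4.
    At 5: go right to 18.
      18 is a leaf — visit 18.
  At 16: go right to 37.
    Visit 37.
    At 37: go left to 3.
      3 is a leaf — visit 3.
    At 37: no right child.
At 9: go right to 35.
  Visit 35.
  At 35: go left to 30.
    Visit 30.
    At 30: go left to 21.
      21 is a leaf — visit 21.
    At 30: no right child.
  At 35: no right child.
Full pre-order sequence: 9, 16, 5, 13, 4, 18, 37, 3, 35, 30, 21.

16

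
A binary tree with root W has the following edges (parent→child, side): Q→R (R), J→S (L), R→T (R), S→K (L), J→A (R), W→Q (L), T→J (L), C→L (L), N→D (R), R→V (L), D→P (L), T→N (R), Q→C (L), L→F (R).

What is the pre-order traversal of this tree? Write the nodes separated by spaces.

W Q C L F R V T J S K A N D P

Pre-order visits the node, then its left subtree, then its right subtree.
Visit W.
At W: go left to Q.
  Visit Q.
  At Q: go left to C.
    Visit C.
    At C: go left to L.
      Visit L.
      At L: no left child.
      At L: go right to F.
        F is a leaf — visit F.
    At C: no right child.
  At Q: go right to R.
    Visit R.
    At R: go left to V.
      V is a leaf — visit V.
    At R: go right to T.
      Visit T.
      At T: go left to J.
        Visit J.
        At J: go left to S.
          Visit S.
          At S: go left to K.
            K is a leaf — visit K.
          At S: no right child.
        At J: go right to A.
          A is a leaf — visit A.
      At T: go right to N.
        Visit N.
        At N: no left child.
        At N: go right to D.
          Visit D.
          At D: go left to P.
            P is a leaf — visit P.
          At D: no right child.
At W: no right child.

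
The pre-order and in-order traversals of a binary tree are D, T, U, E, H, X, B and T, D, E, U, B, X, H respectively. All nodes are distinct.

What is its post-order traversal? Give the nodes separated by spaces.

T E B X H U D

The first element of pre-order is the root; it splits in-order into left and right subtrees.
Root D: left subtree has 1 node {T}, right has 5 {E, U, B, X, H}.
  Root U: left subtree has 1 node {E}, right has 3 {B, X, H}.
    Root H: left subtree has 2 nodes {B, X}, right has 0 { }.
      Root X: left subtree has 1 node {B}, right has 0 { }.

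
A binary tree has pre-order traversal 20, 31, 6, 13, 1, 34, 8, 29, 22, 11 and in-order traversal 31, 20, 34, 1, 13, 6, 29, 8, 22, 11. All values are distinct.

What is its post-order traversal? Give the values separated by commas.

31, 34, 1, 13, 29, 11, 22, 8, 6, 20

The first element of pre-order is the root; it splits in-order into left and right subtrees.
Root 20: left subtree has 1 node {31}, right has 8 {34, 1, 13, 6, 29, 8, 22, 11}.
  Root 6: left subtree has 3 nodes {34, 1, 13}, right has 4 {29, 8, 22, 11}.
    Root 13: left subtree has 2 nodes {34, 1}, right has 0 { }.
      Root 1: left subtree has 1 node {34}, right has 0 { }.
    Root 8: left subtree has 1 node {29}, right has 2 {22, 11}.
      Root 22: left subtree has 0 nodes { }, right has 1 {11}.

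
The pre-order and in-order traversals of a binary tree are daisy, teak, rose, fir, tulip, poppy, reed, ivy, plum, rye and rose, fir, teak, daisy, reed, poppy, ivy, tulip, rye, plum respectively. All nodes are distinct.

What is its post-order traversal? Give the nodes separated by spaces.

fir rose teak reed ivy poppy rye plum tulip daisy

The first element of pre-order is the root; it splits in-order into left and right subtrees.
Root daisy: left subtree has 3 nodes {rose, fir, teak}, right has 6 {reed, poppy, ivy, tulip, rye, plum}.
  Root teak: left subtree has 2 nodes {rose, fir}, right has 0 { }.
    Root rose: left subtree has 0 nodes { }, right has 1 {fir}.
  Root tulip: left subtree has 3 nodes {reed, poppy, ivy}, right has 2 {rye, plum}.
    Root poppy: left subtree has 1 node {reed}, right has 1 {ivy}.
    Root plum: left subtree has 1 node {rye}, right has 0 { }.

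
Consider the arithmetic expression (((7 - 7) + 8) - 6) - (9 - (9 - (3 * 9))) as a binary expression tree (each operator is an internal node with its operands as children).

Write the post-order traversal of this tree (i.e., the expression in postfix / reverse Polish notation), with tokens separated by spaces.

Post-order on an expression tree gives postfix notation: for each operator, emit left operand, right operand, then the operator.

7 7 - 8 + 6 - 9 9 3 9 * - - -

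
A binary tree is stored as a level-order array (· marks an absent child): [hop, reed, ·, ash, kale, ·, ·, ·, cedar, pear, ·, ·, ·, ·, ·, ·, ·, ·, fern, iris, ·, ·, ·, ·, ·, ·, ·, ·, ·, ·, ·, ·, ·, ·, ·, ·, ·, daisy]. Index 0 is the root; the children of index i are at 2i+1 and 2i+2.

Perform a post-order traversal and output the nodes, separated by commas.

daisy, fern, cedar, ash, iris, pear, kale, reed, hop

Post-order visits the left subtree, then the right subtree, then the node.
At hop: go left to reed.
  At reed: go left to ash.
    At ash: no left child.
    At ash: go right to cedar.
      At cedar: no left child.
      At cedar: go right to fern.
        At fern: go left to daisy.
          daisy is a leaf — visit daisy.
        At fern: no right child.
        Visit fern.
      Visit cedar.
    Visit ash.
  At reed: go right to kale.
    At kale: go left to pear.
      At pear: go left to iris.
        iris is a leaf — visit iris.
      At pear: no right child.
      Visit pear.
    At kale: no right child.
    Visit kale.
  Visit reed.
At hop: no right child.
Visit hop.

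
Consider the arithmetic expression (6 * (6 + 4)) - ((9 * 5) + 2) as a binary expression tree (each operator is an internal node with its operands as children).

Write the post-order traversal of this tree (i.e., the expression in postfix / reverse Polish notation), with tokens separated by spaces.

6 6 4 + * 9 5 * 2 + -

Post-order on an expression tree gives postfix notation: for each operator, emit left operand, right operand, then the operator.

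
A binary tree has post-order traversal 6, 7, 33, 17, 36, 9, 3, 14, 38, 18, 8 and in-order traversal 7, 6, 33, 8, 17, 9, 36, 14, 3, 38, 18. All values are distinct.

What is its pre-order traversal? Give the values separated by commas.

8, 33, 7, 6, 18, 38, 14, 9, 17, 36, 3

The last element of post-order is the root; it splits in-order into left and right subtrees.
Root 8: left subtree has 3 nodes {7, 6, 33}, right has 7 {17, 9, 36, 14, 3, 38, 18}.
  Root 33: left subtree has 2 nodes {7, 6}, right has 0 { }.
    Root 7: left subtree has 0 nodes { }, right has 1 {6}.
  Root 18: left subtree has 6 nodes {17, 9, 36, 14, 3, 38}, right has 0 { }.
    Root 38: left subtree has 5 nodes {17, 9, 36, 14, 3}, right has 0 { }.
      Root 14: left subtree has 3 nodes {17, 9, 36}, right has 1 {3}.
        Root 9: left subtree has 1 node {17}, right has 1 {36}.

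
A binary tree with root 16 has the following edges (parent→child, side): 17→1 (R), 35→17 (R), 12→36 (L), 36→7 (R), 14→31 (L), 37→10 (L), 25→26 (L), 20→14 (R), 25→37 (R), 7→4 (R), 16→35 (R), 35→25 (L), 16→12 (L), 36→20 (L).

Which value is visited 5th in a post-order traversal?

Post-order visits the left subtree, then the right subtree, then the node.
At 16: go left to 12.
  At 12: go left to 36.
    At 36: go left to 20.
      At 20: no left child.
      At 20: go right to 14.
        At 14: go left to 31.
          31 is a leaf — visit 31.
        At 14: no right child.
        Visit 14.
      Visit 20.
    At 36: go right to 7.
      At 7: no left child.
      At 7: go right to 4.
        4 is a leaf — visit 4.
      Visit 7.
    Visit 36.
  At 12: no right child.
  Visit 12.
At 16: go right to 35.
  At 35: go left to 25.
    At 25: go left to 26.
      26 is a leaf — visit 26.
    At 25: go right to 37.
      At 37: go left to 10.
        10 is a leaf — visit 10.
      At 37: no right child.
      Visit 37.
    Visit 25.
  At 35: go right to 17.
    At 17: no left child.
    At 17: go right to 1.
      1 is a leaf — visit 1.
    Visit 17.
  Visit 35.
Visit 16.
Full post-order sequence: 31, 14, 20, 4, 7, 36, 12, 26, 10, 37, 25, 1, 17, 35, 16.

7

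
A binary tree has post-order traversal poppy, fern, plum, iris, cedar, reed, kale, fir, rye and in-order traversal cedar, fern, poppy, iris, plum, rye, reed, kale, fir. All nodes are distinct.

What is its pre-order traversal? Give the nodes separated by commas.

rye, cedar, iris, fern, poppy, plum, fir, kale, reed

The last element of post-order is the root; it splits in-order into left and right subtrees.
Root rye: left subtree has 5 nodes {cedar, fern, poppy, iris, plum}, right has 3 {reed, kale, fir}.
  Root cedar: left subtree has 0 nodes { }, right has 4 {fern, poppy, iris, plum}.
    Root iris: left subtree has 2 nodes {fern, poppy}, right has 1 {plum}.
      Root fern: left subtree has 0 nodes { }, right has 1 {poppy}.
  Root fir: left subtree has 2 nodes {reed, kale}, right has 0 { }.
    Root kale: left subtree has 1 node {reed}, right has 0 { }.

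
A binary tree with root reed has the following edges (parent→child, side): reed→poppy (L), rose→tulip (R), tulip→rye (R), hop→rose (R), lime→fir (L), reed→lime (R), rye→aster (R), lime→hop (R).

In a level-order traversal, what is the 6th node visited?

rose

Level-order visits nodes level by level from the root, left to right within each level.
Level 0: reed
Level 1: poppy, lime
Level 2: fir, hop
Level 3: rose
Level 4: tulip
Level 5: rye
Level 6: aster
Full level-order sequence: reed, poppy, lime, fir, hop, rose, tulip, rye, aster.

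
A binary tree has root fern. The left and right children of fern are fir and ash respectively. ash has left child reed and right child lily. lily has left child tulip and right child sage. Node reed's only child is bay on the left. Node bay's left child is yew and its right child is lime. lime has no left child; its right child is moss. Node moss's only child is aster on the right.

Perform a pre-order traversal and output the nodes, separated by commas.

Pre-order visits the node, then its left subtree, then its right subtree.
Visit fern.
At fern: go left to fir.
  fir is a leaf — visit fir.
At fern: go right to ash.
  Visit ash.
  At ash: go left to reed.
    Visit reed.
    At reed: go left to bay.
      Visit bay.
      At bay: go left to yew.
        yew is a leaf — visit yew.
      At bay: go right to lime.
        Visit lime.
        At lime: no left child.
        At lime: go right to moss.
          Visit moss.
          At moss: no left child.
          At moss: go right to aster.
            aster is a leaf — visit aster.
    At reed: no right child.
  At ash: go right to lily.
    Visit lily.
    At lily: go left to tulip.
      tulip is a leaf — visit tulip.
    At lily: go right to sage.
      sage is a leaf — visit sage.

fern, fir, ash, reed, bay, yew, lime, moss, aster, lily, tulip, sage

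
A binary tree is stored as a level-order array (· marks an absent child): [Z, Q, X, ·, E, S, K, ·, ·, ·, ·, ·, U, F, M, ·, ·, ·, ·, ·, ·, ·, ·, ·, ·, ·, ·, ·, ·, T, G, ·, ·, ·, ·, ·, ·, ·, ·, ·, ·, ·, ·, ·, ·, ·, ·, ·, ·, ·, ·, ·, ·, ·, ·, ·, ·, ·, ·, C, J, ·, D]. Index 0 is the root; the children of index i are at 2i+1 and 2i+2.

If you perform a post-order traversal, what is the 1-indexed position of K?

Post-order visits the left subtree, then the right subtree, then the node.
At Z: go left to Q.
  At Q: no left child.
  At Q: go right to E.
    E is a leaf — visit E.
  Visit Q.
At Z: go right to X.
  At X: go left to S.
    At S: no left child.
    At S: go right to U.
      U is a leaf — visit U.
    Visit S.
  At X: go right to K.
    At K: go left to F.
      F is a leaf — visit F.
    At K: go right to M.
      At M: go left to T.
        At T: go left to C.
          C is a leaf — visit C.
        At T: go right to J.
          J is a leaf — visit J.
        Visit T.
      At M: go right to G.
        At G: no left child.
        At G: go right to D.
          D is a leaf — visit D.
        Visit G.
      Visit M.
    Visit K.
  Visit X.
Visit Z.
Full post-order sequence: E, Q, U, S, F, C, J, T, D, G, M, K, X, Z.

12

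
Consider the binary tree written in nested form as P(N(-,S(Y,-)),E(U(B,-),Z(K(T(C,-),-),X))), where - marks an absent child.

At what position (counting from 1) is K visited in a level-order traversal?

9

Level-order visits nodes level by level from the root, left to right within each level.
Level 0: P
Level 1: N, E
Level 2: S, U, Z
Level 3: Y, B, K, X
Level 4: T
Level 5: C
Full level-order sequence: P, N, E, S, U, Z, Y, B, K, X, T, C.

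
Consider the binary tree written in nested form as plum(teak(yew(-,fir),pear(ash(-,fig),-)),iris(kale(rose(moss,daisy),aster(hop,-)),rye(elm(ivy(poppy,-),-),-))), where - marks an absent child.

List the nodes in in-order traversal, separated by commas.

In-order visits the left subtree, then the node, then the right subtree.
At plum: go left to teak.
  At teak: go left to yew.
    At yew: no left child.
    Visit yew.
    At yew: go right to fir.
      fir is a leaf — visit fir.
  Visit teak.
  At teak: go right to pear.
    At pear: go left to ash.
      At ash: no left child.
      Visit ash.
      At ash: go right to fig.
        fig is a leaf — visit fig.
    Visit pear.
    At pear: no right child.
Visit plum.
At plum: go right to iris.
  At iris: go left to kale.
    At kale: go left to rose.
      At rose: go left to moss.
        moss is a leaf — visit moss.
      Visit rose.
      At rose: go right to daisy.
        daisy is a leaf — visit daisy.
    Visit kale.
    At kale: go right to aster.
      At aster: go left to hop.
        hop is a leaf — visit hop.
      Visit aster.
      At aster: no right child.
  Visit iris.
  At iris: go right to rye.
    At rye: go left to elm.
      At elm: go left to ivy.
        At ivy: go left to poppy.
          poppy is a leaf — visit poppy.
        Visit ivy.
        At ivy: no right child.
      Visit elm.
      At elm: no right child.
    Visit rye.
    At rye: no right child.

yew, fir, teak, ash, fig, pear, plum, moss, rose, daisy, kale, hop, aster, iris, poppy, ivy, elm, rye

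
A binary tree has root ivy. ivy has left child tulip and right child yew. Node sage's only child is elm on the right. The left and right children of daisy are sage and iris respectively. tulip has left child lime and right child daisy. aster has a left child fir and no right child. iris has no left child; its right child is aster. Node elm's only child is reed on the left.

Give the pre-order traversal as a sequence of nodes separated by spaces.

ivy tulip lime daisy sage elm reed iris aster fir yew

Pre-order visits the node, then its left subtree, then its right subtree.
Visit ivy.
At ivy: go left to tulip.
  Visit tulip.
  At tulip: go left to lime.
    lime is a leaf — visit lime.
  At tulip: go right to daisy.
    Visit daisy.
    At daisy: go left to sage.
      Visit sage.
      At sage: no left child.
      At sage: go right to elm.
        Visit elm.
        At elm: go left to reed.
          reed is a leaf — visit reed.
        At elm: no right child.
    At daisy: go right to iris.
      Visit iris.
      At iris: no left child.
      At iris: go right to aster.
        Visit aster.
        At aster: go left to fir.
          fir is a leaf — visit fir.
        At aster: no right child.
At ivy: go right to yew.
  yew is a leaf — visit yew.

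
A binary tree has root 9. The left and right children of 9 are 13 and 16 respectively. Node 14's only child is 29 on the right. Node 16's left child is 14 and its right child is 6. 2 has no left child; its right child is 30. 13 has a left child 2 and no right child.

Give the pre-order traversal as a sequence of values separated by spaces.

Pre-order visits the node, then its left subtree, then its right subtree.
Visit 9.
At 9: go left to 13.
  Visit 13.
  At 13: go left to 2.
    Visit 2.
    At 2: no left child.
    At 2: go right to 30.
      30 is a leaf — visit 30.
  At 13: no right child.
At 9: go right to 16.
  Visit 16.
  At 16: go left to 14.
    Visit 14.
    At 14: no left child.
    At 14: go right to 29.
      29 is a leaf — visit 29.
  At 16: go right to 6.
    6 is a leaf — visit 6.

9 13 2 30 16 14 29 6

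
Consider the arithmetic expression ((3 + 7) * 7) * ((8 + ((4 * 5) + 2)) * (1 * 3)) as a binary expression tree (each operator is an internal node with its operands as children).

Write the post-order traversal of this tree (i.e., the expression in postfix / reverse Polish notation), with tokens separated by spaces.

Post-order on an expression tree gives postfix notation: for each operator, emit left operand, right operand, then the operator.

3 7 + 7 * 8 4 5 * 2 + + 1 3 * * *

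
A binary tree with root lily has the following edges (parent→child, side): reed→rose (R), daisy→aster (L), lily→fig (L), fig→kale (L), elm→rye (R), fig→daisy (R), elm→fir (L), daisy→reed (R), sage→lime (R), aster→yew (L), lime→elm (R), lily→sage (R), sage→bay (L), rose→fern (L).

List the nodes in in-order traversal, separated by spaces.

In-order visits the left subtree, then the node, then the right subtree.
At lily: go left to fig.
  At fig: go left to kale.
    kale is a leaf — visit kale.
  Visit fig.
  At fig: go right to daisy.
    At daisy: go left to aster.
      At aster: go left to yew.
        yew is a leaf — visit yew.
      Visit aster.
      At aster: no right child.
    Visit daisy.
    At daisy: go right to reed.
      At reed: no left child.
      Visit reed.
      At reed: go right to rose.
        At rose: go left to fern.
          fern is a leaf — visit fern.
        Visit rose.
        At rose: no right child.
Visit lily.
At lily: go right to sage.
  At sage: go left to bay.
    bay is a leaf — visit bay.
  Visit sage.
  At sage: go right to lime.
    At lime: no left child.
    Visit lime.
    At lime: go right to elm.
      At elm: go left to fir.
        fir is a leaf — visit fir.
      Visit elm.
      At elm: go right to rye.
        rye is a leaf — visit rye.

kale fig yew aster daisy reed fern rose lily bay sage lime fir elm rye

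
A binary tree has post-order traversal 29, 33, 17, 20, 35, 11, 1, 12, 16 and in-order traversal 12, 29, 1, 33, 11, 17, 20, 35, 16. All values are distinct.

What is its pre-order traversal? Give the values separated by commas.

16, 12, 1, 29, 11, 33, 35, 20, 17

The last element of post-order is the root; it splits in-order into left and right subtrees.
Root 16: left subtree has 8 nodes {12, 29, 1, 33, 11, 17, 20, 35}, right has 0 { }.
  Root 12: left subtree has 0 nodes { }, right has 7 {29, 1, 33, 11, 17, 20, 35}.
    Root 1: left subtree has 1 node {29}, right has 5 {33, 11, 17, 20, 35}.
      Root 11: left subtree has 1 node {33}, right has 3 {17, 20, 35}.
        Root 35: left subtree has 2 nodes {17, 20}, right has 0 { }.
          Root 20: left subtree has 1 node {17}, right has 0 { }.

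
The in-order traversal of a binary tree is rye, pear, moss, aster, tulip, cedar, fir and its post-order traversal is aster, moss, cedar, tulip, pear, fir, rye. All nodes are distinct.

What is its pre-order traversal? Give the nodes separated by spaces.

The last element of post-order is the root; it splits in-order into left and right subtrees.
Root rye: left subtree has 0 nodes { }, right has 6 {pear, moss, aster, tulip, cedar, fir}.
  Root fir: left subtree has 5 nodes {pear, moss, aster, tulip, cedar}, right has 0 { }.
    Root pear: left subtree has 0 nodes { }, right has 4 {moss, aster, tulip, cedar}.
      Root tulip: left subtree has 2 nodes {moss, aster}, right has 1 {cedar}.
        Root moss: left subtree has 0 nodes { }, right has 1 {aster}.

rye fir pear tulip moss aster cedar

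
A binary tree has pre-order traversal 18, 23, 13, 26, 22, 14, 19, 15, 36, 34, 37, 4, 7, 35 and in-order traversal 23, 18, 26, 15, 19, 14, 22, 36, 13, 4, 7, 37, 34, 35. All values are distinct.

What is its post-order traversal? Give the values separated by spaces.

23 15 19 14 36 22 26 7 4 37 35 34 13 18

The first element of pre-order is the root; it splits in-order into left and right subtrees.
Root 18: left subtree has 1 node {23}, right has 12 {26, 15, 19, 14, 22, 36, 13, 4, 7, 37, 34, 35}.
  Root 13: left subtree has 6 nodes {26, 15, 19, 14, 22, 36}, right has 5 {4, 7, 37, 34, 35}.
    Root 26: left subtree has 0 nodes { }, right has 5 {15, 19, 14, 22, 36}.
      Root 22: left subtree has 3 nodes {15, 19, 14}, right has 1 {36}.
        Root 14: left subtree has 2 nodes {15, 19}, right has 0 { }.
          Root 19: left subtree has 1 node {15}, right has 0 { }.
    Root 34: left subtree has 3 nodes {4, 7, 37}, right has 1 {35}.
      Root 37: left subtree has 2 nodes {4, 7}, right has 0 { }.
        Root 4: left subtree has 0 nodes { }, right has 1 {7}.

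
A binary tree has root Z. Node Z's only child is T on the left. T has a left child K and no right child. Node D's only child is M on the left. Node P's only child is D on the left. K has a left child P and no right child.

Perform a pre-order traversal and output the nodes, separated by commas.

Pre-order visits the node, then its left subtree, then its right subtree.
Visit Z.
At Z: go left to T.
  Visit T.
  At T: go left to K.
    Visit K.
    At K: go left to P.
      Visit P.
      At P: go left to D.
        Visit D.
        At D: go left to M.
          M is a leaf — visit M.
        At D: no right child.
      At P: no right child.
    At K: no right child.
  At T: no right child.
At Z: no right child.

Z, T, K, P, D, M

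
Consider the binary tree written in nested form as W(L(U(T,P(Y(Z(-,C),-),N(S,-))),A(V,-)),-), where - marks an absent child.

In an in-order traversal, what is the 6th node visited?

In-order visits the left subtree, then the node, then the right subtree.
At W: go left to L.
  At L: go left to U.
    At U: go left to T.
      T is a leaf — visit T.
    Visit U.
    At U: go right to P.
      At P: go left to Y.
        At Y: go left to Z.
          At Z: no left child.
          Visit Z.
          At Z: go right to C.
            C is a leaf — visit C.
        Visit Y.
        At Y: no right child.
      Visit P.
      At P: go right to N.
        At N: go left to S.
          S is a leaf — visit S.
        Visit N.
        At N: no right child.
  Visit L.
  At L: go right to A.
    At A: go left to V.
      V is a leaf — visit V.
    Visit A.
    At A: no right child.
Visit W.
At W: no right child.
Full in-order sequence: T, U, Z, C, Y, P, S, N, L, V, A, W.

P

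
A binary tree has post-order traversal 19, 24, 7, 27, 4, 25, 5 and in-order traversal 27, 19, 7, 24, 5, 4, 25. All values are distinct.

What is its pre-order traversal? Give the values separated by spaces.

The last element of post-order is the root; it splits in-order into left and right subtrees.
Root 5: left subtree has 4 nodes {27, 19, 7, 24}, right has 2 {4, 25}.
  Root 27: left subtree has 0 nodes { }, right has 3 {19, 7, 24}.
    Root 7: left subtree has 1 node {19}, right has 1 {24}.
  Root 25: left subtree has 1 node {4}, right has 0 { }.

5 27 7 19 24 25 4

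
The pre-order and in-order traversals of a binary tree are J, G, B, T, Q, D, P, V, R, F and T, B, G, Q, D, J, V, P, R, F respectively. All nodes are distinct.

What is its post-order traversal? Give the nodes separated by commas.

The first element of pre-order is the root; it splits in-order into left and right subtrees.
Root J: left subtree has 5 nodes {T, B, G, Q, D}, right has 4 {V, P, R, F}.
  Root G: left subtree has 2 nodes {T, B}, right has 2 {Q, D}.
    Root B: left subtree has 1 node {T}, right has 0 { }.
    Root Q: left subtree has 0 nodes { }, right has 1 {D}.
  Root P: left subtree has 1 node {V}, right has 2 {R, F}.
    Root R: left subtree has 0 nodes { }, right has 1 {F}.

T, B, D, Q, G, V, F, R, P, J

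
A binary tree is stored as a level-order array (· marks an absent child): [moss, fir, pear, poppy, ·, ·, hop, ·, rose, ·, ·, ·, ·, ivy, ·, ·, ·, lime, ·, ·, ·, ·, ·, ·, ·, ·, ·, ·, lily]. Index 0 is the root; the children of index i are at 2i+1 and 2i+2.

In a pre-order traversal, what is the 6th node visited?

Pre-order visits the node, then its left subtree, then its right subtree.
Visit moss.
At moss: go left to fir.
  Visit fir.
  At fir: go left to poppy.
    Visit poppy.
    At poppy: no left child.
    At poppy: go right to rose.
      Visit rose.
      At rose: go left to lime.
        lime is a leaf — visit lime.
      At rose: no right child.
  At fir: no right child.
At moss: go right to pear.
  Visit pear.
  At pear: no left child.
  At pear: go right to hop.
    Visit hop.
    At hop: go left to ivy.
      Visit ivy.
      At ivy: no left child.
      At ivy: go right to lily.
        lily is a leaf — visit lily.
    At hop: no right child.
Full pre-order sequence: moss, fir, poppy, rose, lime, pear, hop, ivy, lily.

pear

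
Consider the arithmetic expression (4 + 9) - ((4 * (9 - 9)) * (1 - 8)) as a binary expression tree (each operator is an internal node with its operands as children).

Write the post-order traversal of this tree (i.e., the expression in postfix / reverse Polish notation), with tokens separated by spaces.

Post-order on an expression tree gives postfix notation: for each operator, emit left operand, right operand, then the operator.

4 9 + 4 9 9 - * 1 8 - * -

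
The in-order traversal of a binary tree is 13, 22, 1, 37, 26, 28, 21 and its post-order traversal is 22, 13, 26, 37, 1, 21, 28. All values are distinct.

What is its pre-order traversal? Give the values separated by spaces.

The last element of post-order is the root; it splits in-order into left and right subtrees.
Root 28: left subtree has 5 nodes {13, 22, 1, 37, 26}, right has 1 {21}.
  Root 1: left subtree has 2 nodes {13, 22}, right has 2 {37, 26}.
    Root 13: left subtree has 0 nodes { }, right has 1 {22}.
    Root 37: left subtree has 0 nodes { }, right has 1 {26}.

28 1 13 22 37 26 21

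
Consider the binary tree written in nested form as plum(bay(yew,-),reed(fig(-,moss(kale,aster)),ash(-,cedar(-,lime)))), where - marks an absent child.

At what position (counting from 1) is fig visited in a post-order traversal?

Post-order visits the left subtree, then the right subtree, then the node.
At plum: go left to bay.
  At bay: go left to yew.
    yew is a leaf — visit yew.
  At bay: no right child.
  Visit bay.
At plum: go right to reed.
  At reed: go left to fig.
    At fig: no left child.
    At fig: go right to moss.
      At moss: go left to kale.
        kale is a leaf — visit kale.
      At moss: go right to aster.
        aster is a leaf — visit aster.
      Visit moss.
    Visit fig.
  At reed: go right to ash.
    At ash: no left child.
    At ash: go right to cedar.
      At cedar: no left child.
      At cedar: go right to lime.
        lime is a leaf — visit lime.
      Visit cedar.
    Visit ash.
  Visit reed.
Visit plum.
Full post-order sequence: yew, bay, kale, aster, moss, fig, lime, cedar, ash, reed, plum.

6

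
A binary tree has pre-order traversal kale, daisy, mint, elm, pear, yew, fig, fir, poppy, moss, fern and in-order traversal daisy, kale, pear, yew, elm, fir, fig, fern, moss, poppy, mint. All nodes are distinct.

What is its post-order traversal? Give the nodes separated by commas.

daisy, yew, pear, fir, fern, moss, poppy, fig, elm, mint, kale

The first element of pre-order is the root; it splits in-order into left and right subtrees.
Root kale: left subtree has 1 node {daisy}, right has 9 {pear, yew, elm, fir, fig, fern, moss, poppy, mint}.
  Root mint: left subtree has 8 nodes {pear, yew, elm, fir, fig, fern, moss, poppy}, right has 0 { }.
    Root elm: left subtree has 2 nodes {pear, yew}, right has 5 {fir, fig, fern, moss, poppy}.
      Root pear: left subtree has 0 nodes { }, right has 1 {yew}.
      Root fig: left subtree has 1 node {fir}, right has 3 {fern, moss, poppy}.
        Root poppy: left subtree has 2 nodes {fern, moss}, right has 0 { }.
          Root moss: left subtree has 1 node {fern}, right has 0 { }.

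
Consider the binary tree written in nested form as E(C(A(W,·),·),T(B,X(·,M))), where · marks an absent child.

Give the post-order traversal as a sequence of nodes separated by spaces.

W A C B M X T E

Post-order visits the left subtree, then the right subtree, then the node.
At E: go left to C.
  At C: go left to A.
    At A: go left to W.
      W is a leaf — visit W.
    At A: no right child.
    Visit A.
  At C: no right child.
  Visit C.
At E: go right to T.
  At T: go left to B.
    B is a leaf — visit B.
  At T: go right to X.
    At X: no left child.
    At X: go right to M.
      M is a leaf — visit M.
    Visit X.
  Visit T.
Visit E.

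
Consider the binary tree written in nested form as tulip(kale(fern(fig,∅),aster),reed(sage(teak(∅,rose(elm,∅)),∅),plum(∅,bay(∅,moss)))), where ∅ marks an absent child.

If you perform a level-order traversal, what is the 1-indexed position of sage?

6

Level-order visits nodes level by level from the root, left to right within each level.
Level 0: tulip
Level 1: kale, reed
Level 2: fern, aster, sage, plum
Level 3: fig, teak, bay
Level 4: rose, moss
Level 5: elm
Full level-order sequence: tulip, kale, reed, fern, aster, sage, plum, fig, teak, bay, rose, moss, elm.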